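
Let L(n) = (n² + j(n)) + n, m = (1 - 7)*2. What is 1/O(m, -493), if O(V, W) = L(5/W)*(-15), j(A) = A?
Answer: 243049/73575 ≈ 3.3034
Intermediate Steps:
m = -12 (m = -6*2 = -12)
L(n) = n² + 2*n (L(n) = (n² + n) + n = (n + n²) + n = n² + 2*n)
O(V, W) = -75*(2 + 5/W)/W (O(V, W) = ((5/W)*(2 + 5/W))*(-15) = (5*(2 + 5/W)/W)*(-15) = -75*(2 + 5/W)/W)
1/O(m, -493) = 1/(75*(-5 - 2*(-493))/(-493)²) = 1/(75*(1/243049)*(-5 + 986)) = 1/(75*(1/243049)*981) = 1/(73575/243049) = 243049/73575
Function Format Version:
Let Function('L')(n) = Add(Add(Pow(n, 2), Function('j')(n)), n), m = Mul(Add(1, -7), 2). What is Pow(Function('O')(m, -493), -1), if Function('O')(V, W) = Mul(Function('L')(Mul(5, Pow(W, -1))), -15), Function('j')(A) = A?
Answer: Rational(243049, 73575) ≈ 3.3034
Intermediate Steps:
m = -12 (m = Mul(-6, 2) = -12)
Function('L')(n) = Add(Pow(n, 2), Mul(2, n)) (Function('L')(n) = Add(Add(Pow(n, 2), n), n) = Add(Add(n, Pow(n, 2)), n) = Add(Pow(n, 2), Mul(2, n)))
Function('O')(V, W) = Mul(-75, Pow(W, -1), Add(2, Mul(5, Pow(W, -1)))) (Function('O')(V, W) = Mul(Mul(Mul(5, Pow(W, -1)), Add(2, Mul(5, Pow(W, -1)))), -15) = Mul(Mul(5, Pow(W, -1), Add(2, Mul(5, Pow(W, -1)))), -15) = Mul(-75, Pow(W, -1), Add(2, Mul(5, Pow(W, -1)))))
Pow(Function('O')(m, -493), -1) = Pow(Mul(75, Pow(-493, -2), Add(-5, Mul(-2, -493))), -1) = Pow(Mul(75, Rational(1, 243049), Add(-5, 986)), -1) = Pow(Mul(75, Rational(1, 243049), 981), -1) = Pow(Rational(73575, 243049), -1) = Rational(243049, 73575)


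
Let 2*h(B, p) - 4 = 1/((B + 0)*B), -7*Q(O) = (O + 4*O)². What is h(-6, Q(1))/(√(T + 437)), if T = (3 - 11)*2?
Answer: 145*√421/30312 ≈ 0.098151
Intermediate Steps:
T = -16 (T = -8*2 = -16)
Q(O) = -25*O²/7 (Q(O) = -(O + 4*O)²/7 = -25*O²/7)
h(B, p) = 2 + 1/(2*B²) (h(B, p) = 2 + 1/(2*(((B + 0)*B))) = 2 + 1/(2*((B*B))) = 2 + 1/(2*(B²)) = 2 + 1/(2*B²))
h(-6, Q(1))/(√(T + 437)) = (2 + (½)/(-6)²)/(√(-16 + 437)) = (2 + (½)*(1/36))/(√421) = (2 + 1/72)*(√421/421) = 145*(√421/421)/72 = 145*√421/30312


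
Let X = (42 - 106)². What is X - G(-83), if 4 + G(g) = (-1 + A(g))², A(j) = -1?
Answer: 4096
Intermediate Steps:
X = 4096 (X = (-64)² = 4096)
G(g) = 0 (G(g) = -4 + (-1 - 1)² = -4 + (-2)² = -4 + 4 = 0)
X - G(-83) = 4096 - 1*0 = 4096 + 0 = 4096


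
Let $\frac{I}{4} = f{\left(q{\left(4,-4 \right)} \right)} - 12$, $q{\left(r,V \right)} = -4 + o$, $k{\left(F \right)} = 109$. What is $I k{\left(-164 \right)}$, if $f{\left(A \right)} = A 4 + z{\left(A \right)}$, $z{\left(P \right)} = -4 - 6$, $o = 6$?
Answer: $-6104$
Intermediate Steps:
$z{\left(P \right)} = -10$ ($z{\left(P \right)} = -4 - 6 = -10$)
$q{\left(r,V \right)} = 2$ ($q{\left(r,V \right)} = -4 + 6 = 2$)
$f{\left(A \right)} = -10 + 4 A$ ($f{\left(A \right)} = A 4 - 10 = 4 A - 10 = -10 + 4 A$)
$I = -56$ ($I = 4 \left(\left(-10 + 4 \cdot 2\right) - 12\right) = 4 \left(\left(-10 + 8\right) - 12\right) = 4 \left(-2 - 12\right) = 4 \left(-14\right) = -56$)
$I k{\left(-164 \right)} = \left(-56\right) 109 = -6104$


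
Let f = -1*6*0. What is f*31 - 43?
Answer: -43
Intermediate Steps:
f = 0 (f = -6*0 = 0)
f*31 - 43 = 0*31 - 43 = 0 - 43 = -43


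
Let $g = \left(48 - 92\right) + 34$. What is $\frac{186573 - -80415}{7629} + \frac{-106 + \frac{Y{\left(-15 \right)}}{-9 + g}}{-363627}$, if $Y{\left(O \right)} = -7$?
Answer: $\frac{68318969461}{1952151751} \approx 34.997$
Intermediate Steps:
$g = -10$ ($g = -44 + 34 = -10$)
$\frac{186573 - -80415}{7629} + \frac{-106 + \frac{Y{\left(-15 \right)}}{-9 + g}}{-363627} = \frac{186573 - -80415}{7629} + \frac{-106 + \frac{1}{-9 - 10} \left(-7\right)}{-363627} = \left(186573 + 80415\right) \frac{1}{7629} + \left(-106 + \frac{1}{-19} \left(-7\right)\right) \left(- \frac{1}{363627}\right) = 266988 \cdot \frac{1}{7629} + \left(-106 - - \frac{7}{19}\right) \left(- \frac{1}{363627}\right) = \frac{88996}{2543} + \left(-106 + \frac{7}{19}\right) \left(- \frac{1}{363627}\right) = \frac{88996}{2543} - - \frac{223}{767657} = \frac{88996}{2543} + \frac{223}{767657} = \frac{68318969461}{1952151751}$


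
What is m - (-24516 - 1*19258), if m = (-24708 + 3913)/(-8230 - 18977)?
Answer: 1190980013/27207 ≈ 43775.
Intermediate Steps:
m = 20795/27207 (m = -20795/(-27207) = -20795*(-1/27207) = 20795/27207 ≈ 0.76433)
m - (-24516 - 1*19258) = 20795/27207 - (-24516 - 1*19258) = 20795/27207 - (-24516 - 19258) = 20795/27207 - 1*(-43774) = 20795/27207 + 43774 = 1190980013/27207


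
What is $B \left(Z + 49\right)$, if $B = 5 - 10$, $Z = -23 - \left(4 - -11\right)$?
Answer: $-55$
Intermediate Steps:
$Z = -38$ ($Z = -23 - \left(4 + 11\right) = -23 - 15 = -38$)
$B = -5$ ($B = 5 - 10 = -5$)
$B \left(Z + 49\right) = - 5 \left(-38 + 49\right) = \left(-5\right) 11 = -55$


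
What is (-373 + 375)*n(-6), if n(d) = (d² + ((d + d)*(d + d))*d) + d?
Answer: -1668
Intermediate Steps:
n(d) = d + d² + 4*d³ (n(d) = (d² + ((2*d)*(2*d))*d) + d = (d² + (4*d²)*d) + d = (d² + 4*d³) + d = d + d² + 4*d³)
(-373 + 375)*n(-6) = (-373 + 375)*(-6*(1 - 6 + 4*(-6)²)) = 2*(-6*(1 - 6 + 4*36)) = 2*(-6*(1 - 6 + 144)) = 2*(-6*139) = 2*(-834) = -1668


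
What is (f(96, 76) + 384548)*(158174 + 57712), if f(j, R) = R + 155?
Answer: 83068399194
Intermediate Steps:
f(j, R) = 155 + R
(f(96, 76) + 384548)*(158174 + 57712) = ((155 + 76) + 384548)*(158174 + 57712) = (231 + 384548)*215886 = 384779*215886 = 83068399194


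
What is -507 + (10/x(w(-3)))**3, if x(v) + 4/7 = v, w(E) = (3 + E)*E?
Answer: -46931/8 ≈ -5866.4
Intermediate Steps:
w(E) = E*(3 + E)
x(v) = -4/7 + v
-507 + (10/x(w(-3)))**3 = -507 + (10/(-4/7 - 3*(3 - 3)))**3 = -507 + (10/(-4/7 - 3*0))**3 = -507 + (10/(-4/7 + 0))**3 = -507 + (10/(-4/7))**3 = -507 + (10*(-7/4))**3 = -507 + (-35/2)**3 = -507 - 42875/8 = -46931/8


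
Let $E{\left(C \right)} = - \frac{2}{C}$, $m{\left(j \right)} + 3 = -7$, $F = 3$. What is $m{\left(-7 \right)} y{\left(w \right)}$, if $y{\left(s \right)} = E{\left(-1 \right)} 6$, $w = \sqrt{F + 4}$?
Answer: $-120$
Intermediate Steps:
$m{\left(j \right)} = -10$ ($m{\left(j \right)} = -3 - 7 = -10$)
$w = \sqrt{7}$ ($w = \sqrt{3 + 4} = \sqrt{7} \approx 2.6458$)
$y{\left(s \right)} = 12$ ($y{\left(s \right)} = - \frac{2}{-1} \cdot 6 = \left(-2\right) \left(-1\right) 6 = 2 \cdot 6 = 12$)
$m{\left(-7 \right)} y{\left(w \right)} = \left(-10\right) 12 = -120$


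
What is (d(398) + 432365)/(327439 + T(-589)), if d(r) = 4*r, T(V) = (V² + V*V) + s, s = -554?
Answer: 433957/1020727 ≈ 0.42515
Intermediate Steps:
T(V) = -554 + 2*V² (T(V) = (V² + V*V) - 554 = (V² + V²) - 554 = 2*V² - 554 = -554 + 2*V²)
(d(398) + 432365)/(327439 + T(-589)) = (4*398 + 432365)/(327439 + (-554 + 2*(-589)²)) = (1592 + 432365)/(327439 + (-554 + 2*346921)) = 433957/(327439 + (-554 + 693842)) = 433957/(327439 + 693288) = 433957/1020727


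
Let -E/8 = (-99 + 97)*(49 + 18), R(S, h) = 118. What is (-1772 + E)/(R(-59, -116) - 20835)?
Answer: 700/20717 ≈ 0.033789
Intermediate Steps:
E = 1072 (E = -8*(-99 + 97)*(49 + 18) = -(-16)*67 = -8*(-134) = 1072)
(-1772 + E)/(R(-59, -116) - 20835) = (-1772 + 1072)/(118 - 20835) = -700/(-20717) = -700*(-1/20717) = 700/20717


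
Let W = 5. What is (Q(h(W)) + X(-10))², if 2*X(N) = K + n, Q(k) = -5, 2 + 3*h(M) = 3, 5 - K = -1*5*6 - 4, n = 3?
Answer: 256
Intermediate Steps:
K = 39 (K = 5 - (-1*5*6 - 4) = 5 - (-5*6 - 4) = 5 - (-30 - 4) = 5 - 1*(-34) = 5 + 34 = 39)
h(M) = ⅓ (h(M) = -⅔ + (⅓)*3 = -⅔ + 1 = ⅓)
X(N) = 21 (X(N) = (39 + 3)/2 = (½)*42 = 21)
(Q(h(W)) + X(-10))² = (-5 + 21)² = 16² = 256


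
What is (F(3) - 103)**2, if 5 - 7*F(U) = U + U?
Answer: 521284/49 ≈ 10638.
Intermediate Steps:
F(U) = 5/7 - 2*U/7 (F(U) = 5/7 - (U + U)/7 = 5/7 - 2*U/7)
(F(3) - 103)**2 = ((5/7 - 2/7*3) - 103)**2 = ((5/7 - 6/7) - 103)**2 = (-1/7 - 103)**2 = (-722/7)**2 = 521284/49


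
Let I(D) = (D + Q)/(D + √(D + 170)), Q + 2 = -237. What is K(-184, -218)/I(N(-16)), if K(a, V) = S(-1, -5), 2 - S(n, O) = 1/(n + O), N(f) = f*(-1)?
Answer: -104/669 - 13*√186/1338 ≈ -0.28796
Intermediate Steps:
N(f) = -f
Q = -239 (Q = -2 - 237 = -239)
S(n, O) = 2 - 1/(O + n) (S(n, O) = 2 - 1/(n + O) = 2 - 1/(O + n))
K(a, V) = 13/6 (K(a, V) = (-1 + 2*(-5) + 2*(-1))/(-5 - 1) = (-1 - 10 - 2)/(-6) = -⅙*(-13) = 13/6)
I(D) = (-239 + D)/(D + √(170 + D)) (I(D) = (D - 239)/(D + √(D + 170)) = (-239 + D)/(D + √(170 + D)))
K(-184, -218)/I(N(-16)) = 13/(6*(((-239 - 1*(-16))/(-1*(-16) + √(170 - 1*(-16)))))) = 13/(6*(((-239 + 16)/(16 + √(170 + 16))))) = 13/(6*((-223/(16 + √186)))) = 13*(-16/223 - √186/223)/6 = -104/669 - 13*√186/1338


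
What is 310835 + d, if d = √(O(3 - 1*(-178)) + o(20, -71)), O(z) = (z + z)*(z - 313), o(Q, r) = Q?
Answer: 310835 + 2*I*√11941 ≈ 3.1084e+5 + 218.55*I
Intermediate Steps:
O(z) = 2*z*(-313 + z) (O(z) = (2*z)*(-313 + z) = 2*z*(-313 + z))
d = 2*I*√11941 (d = √(2*(3 - 1*(-178))*(-313 + (3 - 1*(-178))) + 20) = √(2*(3 + 178)*(-313 + (3 + 178)) + 20) = √(2*181*(-313 + 181) + 20) = √(2*181*(-132) + 20) = √(-47784 + 20) = √(-47764) = 2*I*√11941 ≈ 218.55*I)
310835 + d = 310835 + 2*I*√11941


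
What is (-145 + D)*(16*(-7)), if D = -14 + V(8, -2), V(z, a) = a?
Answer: 18032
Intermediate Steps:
D = -16 (D = -14 - 2 = -16)
(-145 + D)*(16*(-7)) = (-145 - 16)*(16*(-7)) = -161*(-112) = 18032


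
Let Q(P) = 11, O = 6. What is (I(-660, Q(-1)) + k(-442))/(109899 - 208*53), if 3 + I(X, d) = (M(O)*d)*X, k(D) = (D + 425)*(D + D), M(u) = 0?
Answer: 601/3955 ≈ 0.15196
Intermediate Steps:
k(D) = 2*D*(425 + D) (k(D) = (425 + D)*(2*D) = 2*D*(425 + D))
I(X, d) = -3 (I(X, d) = -3 + (0*d)*X = -3 + 0*X = -3 + 0 = -3)
(I(-660, Q(-1)) + k(-442))/(109899 - 208*53) = (-3 + 2*(-442)*(425 - 442))/(109899 - 208*53) = (-3 + 2*(-442)*(-17))/(109899 - 11024) = (-3 + 15028)/98875 = 15025*(1/98875) = 601/3955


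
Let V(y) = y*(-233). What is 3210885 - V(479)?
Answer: 3322492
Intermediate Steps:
V(y) = -233*y
3210885 - V(479) = 3210885 - (-233)*479 = 3210885 - 1*(-111607) = 3210885 + 111607 = 3322492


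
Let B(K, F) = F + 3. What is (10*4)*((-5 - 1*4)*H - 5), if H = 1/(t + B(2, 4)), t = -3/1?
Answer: -290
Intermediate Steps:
B(K, F) = 3 + F
t = -3 (t = -3*1 = -3)
H = ¼ (H = 1/(-3 + (3 + 4)) = 1/(-3 + 7) = 1/4 = ¼ ≈ 0.25000)
(10*4)*((-5 - 1*4)*H - 5) = (10*4)*((-5 - 1*4)*(¼) - 5) = 40*((-5 - 4)*(¼) - 5) = 40*(-9*¼ - 5) = 40*(-9/4 - 5) = 40*(-29/4) = -290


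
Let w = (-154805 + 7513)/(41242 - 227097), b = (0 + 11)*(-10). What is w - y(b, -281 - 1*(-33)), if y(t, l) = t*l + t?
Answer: -5049533058/185855 ≈ -27169.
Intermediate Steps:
b = -110 (b = 11*(-10) = -110)
w = 147292/185855 (w = -147292/(-185855) = -147292*(-1/185855) = 147292/185855 ≈ 0.79251)
y(t, l) = t + l*t (y(t, l) = l*t + t = t + l*t)
w - y(b, -281 - 1*(-33)) = 147292/185855 - (-110)*(1 + (-281 - 1*(-33))) = 147292/185855 - (-110)*(1 + (-281 + 33)) = 147292/185855 - (-110)*(1 - 248) = 147292/185855 - (-110)*(-247) = 147292/185855 - 1*27170 = 147292/185855 - 27170 = -5049533058/185855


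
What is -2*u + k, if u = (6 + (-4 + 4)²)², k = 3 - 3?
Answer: -72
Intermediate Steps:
k = 0
u = 36 (u = (6 + 0²)² = (6 + 0)² = 6² = 36)
-2*u + k = -2*36 + 0 = -72 + 0 = -72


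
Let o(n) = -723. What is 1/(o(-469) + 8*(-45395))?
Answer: -1/363883 ≈ -2.7481e-6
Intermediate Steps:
1/(o(-469) + 8*(-45395)) = 1/(-723 + 8*(-45395)) = 1/(-723 - 363160) = 1/(-363883) = -1/363883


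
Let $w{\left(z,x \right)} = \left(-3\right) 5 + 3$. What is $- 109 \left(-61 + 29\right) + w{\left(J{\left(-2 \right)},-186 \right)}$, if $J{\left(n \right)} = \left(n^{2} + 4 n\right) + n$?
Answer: $3476$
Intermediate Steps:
$J{\left(n \right)} = n^{2} + 5 n$
$w{\left(z,x \right)} = -12$ ($w{\left(z,x \right)} = -15 + 3 = -12$)
$- 109 \left(-61 + 29\right) + w{\left(J{\left(-2 \right)},-186 \right)} = - 109 \left(-61 + 29\right) - 12 = \left(-109\right) \left(-32\right) - 12 = 3488 - 12 = 3476$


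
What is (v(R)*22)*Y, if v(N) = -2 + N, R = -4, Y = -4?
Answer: 528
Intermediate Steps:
(v(R)*22)*Y = ((-2 - 4)*22)*(-4) = -6*22*(-4) = -132*(-4) = 528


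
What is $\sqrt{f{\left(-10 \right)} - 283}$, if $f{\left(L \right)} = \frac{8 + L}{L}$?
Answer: $\frac{i \sqrt{7070}}{5} \approx 16.817 i$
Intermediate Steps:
$f{\left(L \right)} = \frac{8 + L}{L}$
$\sqrt{f{\left(-10 \right)} - 283} = \sqrt{\frac{8 - 10}{-10} - 283} = \sqrt{\left(- \frac{1}{10}\right) \left(-2\right) - 283} = \sqrt{\frac{1}{5} - 283} = \sqrt{- \frac{1414}{5}} = \frac{i \sqrt{7070}}{5}$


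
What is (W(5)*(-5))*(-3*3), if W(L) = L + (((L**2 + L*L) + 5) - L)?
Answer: 2475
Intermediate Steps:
W(L) = 5 + 2*L**2 (W(L) = L + (((L**2 + L**2) + 5) - L) = L + ((2*L**2 + 5) - L) = L + ((5 + 2*L**2) - L) = L + (5 - L + 2*L**2) = 5 + 2*L**2)
(W(5)*(-5))*(-3*3) = ((5 + 2*5**2)*(-5))*(-3*3) = ((5 + 2*25)*(-5))*(-9) = ((5 + 50)*(-5))*(-9) = (55*(-5))*(-9) = -275*(-9) = 2475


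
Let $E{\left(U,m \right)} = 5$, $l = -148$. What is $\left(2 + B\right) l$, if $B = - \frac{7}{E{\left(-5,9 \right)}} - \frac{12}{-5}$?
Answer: $-444$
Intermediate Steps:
$B = 1$ ($B = - \frac{7}{5} - \frac{12}{-5} = \left(-7\right) \frac{1}{5} - - \frac{12}{5} = - \frac{7}{5} + \frac{12}{5} = 1$)
$\left(2 + B\right) l = \left(2 + 1\right) \left(-148\right) = 3 \left(-148\right) = -444$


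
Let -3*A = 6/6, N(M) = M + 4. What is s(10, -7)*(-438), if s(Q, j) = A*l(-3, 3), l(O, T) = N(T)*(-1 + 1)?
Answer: 0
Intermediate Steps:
N(M) = 4 + M
l(O, T) = 0 (l(O, T) = (4 + T)*(-1 + 1) = (4 + T)*0 = 0)
A = -⅓ (A = -2/6 = -⅓*1 = -⅓ ≈ -0.33333)
s(Q, j) = 0 (s(Q, j) = -⅓*0 = 0)
s(10, -7)*(-438) = 0*(-438) = 0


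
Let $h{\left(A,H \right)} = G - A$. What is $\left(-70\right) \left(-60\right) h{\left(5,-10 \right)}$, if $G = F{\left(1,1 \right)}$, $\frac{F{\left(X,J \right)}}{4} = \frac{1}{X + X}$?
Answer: $-12600$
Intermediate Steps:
$F{\left(X,J \right)} = \frac{2}{X}$ ($F{\left(X,J \right)} = \frac{4}{X + X} = \frac{4}{2 X} = 4 \frac{1}{2 X} = \frac{2}{X}$)
$G = 2$ ($G = \frac{2}{1} = 2 \cdot 1 = 2$)
$h{\left(A,H \right)} = 2 - A$
$\left(-70\right) \left(-60\right) h{\left(5,-10 \right)} = \left(-70\right) \left(-60\right) \left(2 - 5\right) = 4200 \left(2 - 5\right) = 4200 \left(-3\right) = -12600$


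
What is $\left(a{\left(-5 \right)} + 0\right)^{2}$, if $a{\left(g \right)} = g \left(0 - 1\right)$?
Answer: $25$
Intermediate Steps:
$a{\left(g \right)} = - g$ ($a{\left(g \right)} = g \left(-1\right) = - g$)
$\left(a{\left(-5 \right)} + 0\right)^{2} = \left(\left(-1\right) \left(-5\right) + 0\right)^{2} = \left(5 + 0\right)^{2} = 5^{2} = 25$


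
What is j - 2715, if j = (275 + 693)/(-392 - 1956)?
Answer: -1593947/587 ≈ -2715.4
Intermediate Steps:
j = -242/587 (j = 968/(-2348) = 968*(-1/2348) = -242/587 ≈ -0.41227)
j - 2715 = -242/587 - 2715 = -1593947/587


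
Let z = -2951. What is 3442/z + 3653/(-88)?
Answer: -11082899/259688 ≈ -42.678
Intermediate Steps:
3442/z + 3653/(-88) = 3442/(-2951) + 3653/(-88) = 3442*(-1/2951) + 3653*(-1/88) = -3442/2951 - 3653/88 = -11082899/259688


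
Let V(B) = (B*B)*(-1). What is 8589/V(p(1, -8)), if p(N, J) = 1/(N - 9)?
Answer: -549696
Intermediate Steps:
p(N, J) = 1/(-9 + N)
V(B) = -B**2 (V(B) = B**2*(-1) = -B**2)
8589/V(p(1, -8)) = 8589/((-(1/(-9 + 1))**2)) = 8589/((-(1/(-8))**2)) = 8589/((-(-1/8)**2)) = 8589/((-1*1/64)) = 8589/(-1/64) = 8589*(-64) = -549696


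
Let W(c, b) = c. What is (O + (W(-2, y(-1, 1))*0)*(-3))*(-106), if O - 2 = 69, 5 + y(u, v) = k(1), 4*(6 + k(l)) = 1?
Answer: -7526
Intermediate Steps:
k(l) = -23/4 (k(l) = -6 + (¼)*1 = -6 + ¼ = -23/4)
y(u, v) = -43/4 (y(u, v) = -5 - 23/4 = -43/4)
O = 71 (O = 2 + 69 = 71)
(O + (W(-2, y(-1, 1))*0)*(-3))*(-106) = (71 - 2*0*(-3))*(-106) = (71 + 0*(-3))*(-106) = (71 + 0)*(-106) = 71*(-106) = -7526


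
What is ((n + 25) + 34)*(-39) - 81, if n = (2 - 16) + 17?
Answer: -2499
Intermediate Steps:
n = 3 (n = -14 + 17 = 3)
((n + 25) + 34)*(-39) - 81 = ((3 + 25) + 34)*(-39) - 81 = (28 + 34)*(-39) - 81 = 62*(-39) - 81 = -2418 - 81 = -2499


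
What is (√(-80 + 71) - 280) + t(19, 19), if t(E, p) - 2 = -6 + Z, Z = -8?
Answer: -292 + 3*I ≈ -292.0 + 3.0*I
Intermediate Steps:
t(E, p) = -12 (t(E, p) = 2 + (-6 - 8) = 2 - 14 = -12)
(√(-80 + 71) - 280) + t(19, 19) = (√(-80 + 71) - 280) - 12 = (√(-9) - 280) - 12 = (3*I - 280) - 12 = (-280 + 3*I) - 12 = -292 + 3*I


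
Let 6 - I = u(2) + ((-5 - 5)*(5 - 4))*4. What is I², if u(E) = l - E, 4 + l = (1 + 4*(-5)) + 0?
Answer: 5041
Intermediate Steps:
l = -23 (l = -4 + ((1 + 4*(-5)) + 0) = -4 + ((1 - 20) + 0) = -4 + (-19 + 0) = -4 - 19 = -23)
u(E) = -23 - E
I = 71 (I = 6 - ((-23 - 1*2) + ((-5 - 5)*(5 - 4))*4) = 6 - ((-23 - 2) - 10*1*4) = 6 - (-25 - 10*4) = 6 - (-25 - 40) = 6 - 1*(-65) = 6 + 65 = 71)
I² = 71² = 5041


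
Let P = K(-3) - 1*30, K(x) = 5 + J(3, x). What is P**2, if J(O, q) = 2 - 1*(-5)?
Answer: 324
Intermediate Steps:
J(O, q) = 7 (J(O, q) = 2 + 5 = 7)
K(x) = 12 (K(x) = 5 + 7 = 12)
P = -18 (P = 12 - 1*30 = 12 - 30 = -18)
P**2 = (-18)**2 = 324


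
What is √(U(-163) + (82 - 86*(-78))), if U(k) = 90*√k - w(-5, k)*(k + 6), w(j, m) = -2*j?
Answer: √(8360 + 90*I*√163) ≈ 91.648 + 6.2688*I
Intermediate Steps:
U(k) = -60 - 10*k + 90*√k (U(k) = 90*√k - (-2*(-5))*(k + 6) = 90*√k - 10*(6 + k) = 90*√k - (60 + 10*k) = 90*√k + (-60 - 10*k) = -60 - 10*k + 90*√k)
√(U(-163) + (82 - 86*(-78))) = √((-60 - 10*(-163) + 90*√(-163)) + (82 - 86*(-78))) = √((-60 + 1630 + 90*(I*√163)) + (82 + 6708)) = √((-60 + 1630 + 90*I*√163) + 6790) = √((1570 + 90*I*√163) + 6790) = √(8360 + 90*I*√163)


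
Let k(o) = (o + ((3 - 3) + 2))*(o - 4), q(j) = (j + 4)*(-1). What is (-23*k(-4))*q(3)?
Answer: 2576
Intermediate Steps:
q(j) = -4 - j (q(j) = (4 + j)*(-1) = -4 - j)
k(o) = (-4 + o)*(2 + o) (k(o) = (o + (0 + 2))*(-4 + o) = (o + 2)*(-4 + o) = (2 + o)*(-4 + o) = (-4 + o)*(2 + o))
(-23*k(-4))*q(3) = (-23*(-8 + (-4)² - 2*(-4)))*(-4 - 1*3) = (-23*(-8 + 16 + 8))*(-4 - 3) = -23*16*(-7) = -368*(-7) = 2576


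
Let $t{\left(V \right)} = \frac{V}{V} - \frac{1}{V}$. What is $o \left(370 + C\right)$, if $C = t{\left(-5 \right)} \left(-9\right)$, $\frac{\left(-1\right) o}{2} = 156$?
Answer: $- \frac{560352}{5} \approx -1.1207 \cdot 10^{5}$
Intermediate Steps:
$o = -312$ ($o = \left(-2\right) 156 = -312$)
$t{\left(V \right)} = 1 - \frac{1}{V}$
$C = - \frac{54}{5}$ ($C = \frac{-1 - 5}{-5} \left(-9\right) = \left(- \frac{1}{5}\right) \left(-6\right) \left(-9\right) = \frac{6}{5} \left(-9\right) = - \frac{54}{5} \approx -10.8$)
$o \left(370 + C\right) = - 312 \left(370 - \frac{54}{5}\right) = \left(-312\right) \frac{1796}{5} = - \frac{560352}{5}$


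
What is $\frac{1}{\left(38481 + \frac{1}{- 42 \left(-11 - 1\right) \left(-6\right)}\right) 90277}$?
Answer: $\frac{3024}{10505222402411} \approx 2.8786 \cdot 10^{-10}$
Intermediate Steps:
$\frac{1}{\left(38481 + \frac{1}{- 42 \left(-11 - 1\right) \left(-6\right)}\right) 90277} = \frac{1}{38481 + \frac{1}{\left(-42\right) \left(-12\right) \left(-6\right)}} \frac{1}{90277} = \frac{1}{38481 + \frac{1}{504 \left(-6\right)}} \frac{1}{90277} = \frac{1}{38481 + \frac{1}{-3024}} \cdot \frac{1}{90277} = \frac{1}{38481 - \frac{1}{3024}} \cdot \frac{1}{90277} = \frac{1}{\frac{116366543}{3024}} \cdot \frac{1}{90277} = \frac{3024}{116366543} \cdot \frac{1}{90277} = \frac{3024}{10505222402411}$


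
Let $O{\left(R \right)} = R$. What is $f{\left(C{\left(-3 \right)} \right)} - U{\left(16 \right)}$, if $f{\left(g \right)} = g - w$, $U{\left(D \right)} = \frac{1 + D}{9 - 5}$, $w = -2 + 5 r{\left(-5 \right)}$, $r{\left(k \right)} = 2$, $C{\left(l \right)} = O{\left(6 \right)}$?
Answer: $- \frac{25}{4} \approx -6.25$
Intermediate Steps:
$C{\left(l \right)} = 6$
$w = 8$ ($w = -2 + 5 \cdot 2 = -2 + 10 = 8$)
$U{\left(D \right)} = \frac{1}{4} + \frac{D}{4}$ ($U{\left(D \right)} = \frac{1 + D}{4} = \left(1 + D\right) \frac{1}{4} = \frac{1}{4} + \frac{D}{4}$)
$f{\left(g \right)} = -8 + g$ ($f{\left(g \right)} = g - 8 = -8 + g$)
$f{\left(C{\left(-3 \right)} \right)} - U{\left(16 \right)} = \left(-8 + 6\right) - \left(\frac{1}{4} + \frac{1}{4} \cdot 16\right) = -2 - \left(\frac{1}{4} + 4\right) = -2 - \frac{17}{4} = - \frac{25}{4}$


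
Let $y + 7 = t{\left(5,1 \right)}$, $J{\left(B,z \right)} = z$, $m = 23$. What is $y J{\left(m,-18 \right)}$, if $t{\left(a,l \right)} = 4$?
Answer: $54$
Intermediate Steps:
$y = -3$ ($y = -7 + 4 = -3$)
$y J{\left(m,-18 \right)} = \left(-3\right) \left(-18\right) = 54$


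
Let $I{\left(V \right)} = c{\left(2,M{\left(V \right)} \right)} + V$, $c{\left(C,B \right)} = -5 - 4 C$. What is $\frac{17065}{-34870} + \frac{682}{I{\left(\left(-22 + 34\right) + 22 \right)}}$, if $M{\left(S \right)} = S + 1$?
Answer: $\frac{4684595}{146454} \approx 31.987$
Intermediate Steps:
$M{\left(S \right)} = 1 + S$
$I{\left(V \right)} = -13 + V$ ($I{\left(V \right)} = \left(-5 - 8\right) + V = -13 + V$)
$\frac{17065}{-34870} + \frac{682}{I{\left(\left(-22 + 34\right) + 22 \right)}} = \frac{17065}{-34870} + \frac{682}{-13 + \left(\left(-22 + 34\right) + 22\right)} = 17065 \left(- \frac{1}{34870}\right) + \frac{682}{-13 + \left(12 + 22\right)} = - \frac{3413}{6974} + \frac{682}{-13 + 34} = - \frac{3413}{6974} + \frac{682}{21} = \frac{4684595}{146454}$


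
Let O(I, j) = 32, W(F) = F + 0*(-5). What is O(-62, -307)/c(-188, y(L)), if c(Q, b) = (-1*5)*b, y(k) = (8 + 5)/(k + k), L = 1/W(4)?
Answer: -16/65 ≈ -0.24615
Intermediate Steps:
W(F) = F (W(F) = F + 0 = F)
L = ¼ (L = 1/4 = ¼ ≈ 0.25000)
y(k) = 13/(2*k) (y(k) = 13/((2*k)) = 13*(1/(2*k)) = 13/(2*k))
c(Q, b) = -5*b
O(-62, -307)/c(-188, y(L)) = 32/((-65/(2*¼))) = 32/((-65*4/2)) = 32/((-5*26)) = 32/(-130) = 32*(-1/130) = -16/65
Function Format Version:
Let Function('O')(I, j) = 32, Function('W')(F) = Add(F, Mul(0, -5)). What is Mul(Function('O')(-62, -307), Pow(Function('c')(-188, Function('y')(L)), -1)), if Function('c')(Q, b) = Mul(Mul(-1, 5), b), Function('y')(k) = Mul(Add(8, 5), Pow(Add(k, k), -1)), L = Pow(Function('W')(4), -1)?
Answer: Rational(-16, 65) ≈ -0.24615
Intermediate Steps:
Function('W')(F) = F (Function('W')(F) = Add(F, 0) = F)
L = Rational(1, 4) (L = Pow(4, -1) = Rational(1, 4) ≈ 0.25000)
Function('y')(k) = Mul(Rational(13, 2), Pow(k, -1)) (Function('y')(k) = Mul(13, Pow(Mul(2, k), -1)) = Mul(13, Mul(Rational(1, 2), Pow(k, -1))) = Mul(Rational(13, 2), Pow(k, -1)))
Function('c')(Q, b) = Mul(-5, b)
Mul(Function('O')(-62, -307), Pow(Function('c')(-188, Function('y')(L)), -1)) = Mul(32, Pow(Mul(-5, Mul(Rational(13, 2), Pow(Rational(1, 4), -1))), -1)) = Mul(32, Pow(Mul(-5, Mul(Rational(13, 2), 4)), -1)) = Mul(32, Pow(Mul(-5, 26), -1)) = Mul(32, Pow(-130, -1)) = Mul(32, Rational(-1, 130)) = Rational(-16, 65)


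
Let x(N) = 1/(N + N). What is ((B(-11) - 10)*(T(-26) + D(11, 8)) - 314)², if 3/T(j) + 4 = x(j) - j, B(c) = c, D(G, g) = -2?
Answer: 1218568464/16129 ≈ 75551.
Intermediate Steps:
x(N) = 1/(2*N)
T(j) = 3/(-4 + 1/(2*j) - j) (T(j) = 3/(-4 + (1/(2*j) - j)) = 3/(-4 + 1/(2*j) - j))
((B(-11) - 10)*(T(-26) + D(11, 8)) - 314)² = ((-11 - 10)*(-6*(-26)/(-1 + 2*(-26)*(4 - 26)) - 2) - 314)² = (-21*(-6*(-26)/(-1 + 2*(-26)*(-22)) - 2) - 314)² = (-21*(-6*(-26)/(-1 + 1144) - 2) - 314)² = (-21*(-6*(-26)/1143 - 2) - 314)² = (-21*(-6*(-26)*1/1143 - 2) - 314)² = (-21*(52/381 - 2) - 314)² = (-21*(-710/381) - 314)² = (4970/127 - 314)² = (-34908/127)² = 1218568464/16129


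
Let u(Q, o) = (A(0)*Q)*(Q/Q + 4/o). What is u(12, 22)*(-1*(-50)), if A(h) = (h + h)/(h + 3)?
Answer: 0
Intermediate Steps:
A(h) = 2*h/(3 + h) (A(h) = (2*h)/(3 + h) = 2*h/(3 + h))
u(Q, o) = 0 (u(Q, o) = ((2*0/(3 + 0))*Q)*(Q/Q + 4/o) = ((2*0/3)*Q)*(1 + 4/o) = ((2*0*(⅓))*Q)*(1 + 4/o) = (0*Q)*(1 + 4/o) = 0*(1 + 4/o) = 0)
u(12, 22)*(-1*(-50)) = 0*(-1*(-50)) = 0*50 = 0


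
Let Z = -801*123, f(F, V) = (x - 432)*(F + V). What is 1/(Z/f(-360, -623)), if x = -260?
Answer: -680236/98523 ≈ -6.9043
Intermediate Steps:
f(F, V) = -692*F - 692*V (f(F, V) = (-260 - 432)*(F + V) = -692*(F + V) = -692*F - 692*V)
Z = -98523
1/(Z/f(-360, -623)) = 1/(-98523/(-692*(-360) - 692*(-623))) = 1/(-98523/(249120 + 431116)) = 1/(-98523/680236) = -680236/98523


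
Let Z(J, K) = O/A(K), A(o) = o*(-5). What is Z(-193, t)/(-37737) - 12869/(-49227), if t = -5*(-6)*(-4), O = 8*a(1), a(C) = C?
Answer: 12140919916/46441982475 ≈ 0.26142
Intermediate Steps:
A(o) = -5*o
O = 8 (O = 8*1 = 8)
t = -120 (t = 30*(-4) = -120)
Z(J, K) = -8/(5*K) (Z(J, K) = 8/((-5*K)) = 8*(-1/(5*K)) = -8/(5*K))
Z(-193, t)/(-37737) - 12869/(-49227) = -8/5/(-120)/(-37737) - 12869/(-49227) = -8/5*(-1/120)*(-1/37737) - 12869*(-1/49227) = (1/75)*(-1/37737) + 12869/49227 = -1/2830275 + 12869/49227 = 12140919916/46441982475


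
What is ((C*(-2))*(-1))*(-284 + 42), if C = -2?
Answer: 968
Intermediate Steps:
((C*(-2))*(-1))*(-284 + 42) = (-2*(-2)*(-1))*(-284 + 42) = (4*(-1))*(-242) = -4*(-242) = 968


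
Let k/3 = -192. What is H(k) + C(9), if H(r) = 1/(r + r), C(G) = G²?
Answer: 93311/1152 ≈ 80.999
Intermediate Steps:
k = -576 (k = 3*(-192) = -576)
H(r) = 1/(2*r)
H(k) + C(9) = (½)/(-576) + 9² = (½)*(-1/576) + 81 = -1/1152 + 81 = 93311/1152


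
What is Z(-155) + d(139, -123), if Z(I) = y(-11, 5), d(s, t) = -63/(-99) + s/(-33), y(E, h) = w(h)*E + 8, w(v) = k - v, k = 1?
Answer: 1598/33 ≈ 48.424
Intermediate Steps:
w(v) = 1 - v
y(E, h) = 8 + E*(1 - h) (y(E, h) = (1 - h)*E + 8 = E*(1 - h) + 8 = 8 + E*(1 - h))
d(s, t) = 7/11 - s/33 (d(s, t) = -63*(-1/99) + s*(-1/33) = 7/11 - s/33)
Z(I) = 52 (Z(I) = 8 - 1*(-11)*(-1 + 5) = 8 - 1*(-11)*4 = 8 + 44 = 52)
Z(-155) + d(139, -123) = 52 + (7/11 - 1/33*139) = 52 + (7/11 - 139/33) = 52 - 118/33 = 1598/33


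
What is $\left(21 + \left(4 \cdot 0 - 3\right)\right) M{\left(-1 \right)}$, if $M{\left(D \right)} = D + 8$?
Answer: $126$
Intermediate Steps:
$M{\left(D \right)} = 8 + D$
$\left(21 + \left(4 \cdot 0 - 3\right)\right) M{\left(-1 \right)} = \left(21 + \left(4 \cdot 0 - 3\right)\right) \left(8 - 1\right) = \left(21 + \left(0 - 3\right)\right) 7 = \left(21 - 3\right) 7 = 18 \cdot 7 = 126$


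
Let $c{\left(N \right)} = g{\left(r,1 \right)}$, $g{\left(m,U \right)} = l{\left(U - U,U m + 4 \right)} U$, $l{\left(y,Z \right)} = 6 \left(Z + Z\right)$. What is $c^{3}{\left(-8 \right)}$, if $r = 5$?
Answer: $1259712$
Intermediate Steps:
$l{\left(y,Z \right)} = 12 Z$ ($l{\left(y,Z \right)} = 6 \cdot 2 Z = 12 Z$)
$g{\left(m,U \right)} = U \left(48 + 12 U m\right)$ ($g{\left(m,U \right)} = 12 \left(U m + 4\right) U = 12 \left(4 + U m\right) U = \left(48 + 12 U m\right) U = U \left(48 + 12 U m\right)$)
$c{\left(N \right)} = 108$ ($c{\left(N \right)} = 12 \cdot 1 \left(4 + 1 \cdot 5\right) = 12 \cdot 1 \left(4 + 5\right) = 12 \cdot 1 \cdot 9 = 108$)
$c^{3}{\left(-8 \right)} = 108^{3} = 1259712$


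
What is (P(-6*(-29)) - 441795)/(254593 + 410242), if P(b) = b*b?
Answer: -411519/664835 ≈ -0.61898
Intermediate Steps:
P(b) = b²
(P(-6*(-29)) - 441795)/(254593 + 410242) = ((-6*(-29))² - 441795)/(254593 + 410242) = (174² - 441795)/664835 = (30276 - 441795)*(1/664835) = -411519*1/664835 = -411519/664835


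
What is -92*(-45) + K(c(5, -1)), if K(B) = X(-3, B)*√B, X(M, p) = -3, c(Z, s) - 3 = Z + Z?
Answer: 4140 - 3*√13 ≈ 4129.2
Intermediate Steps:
c(Z, s) = 3 + 2*Z (c(Z, s) = 3 + (Z + Z) = 3 + 2*Z)
K(B) = -3*√B
-92*(-45) + K(c(5, -1)) = -92*(-45) - 3*√(3 + 2*5) = 4140 - 3*√(3 + 10) = 4140 - 3*√13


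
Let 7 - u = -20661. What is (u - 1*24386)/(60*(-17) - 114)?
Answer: 1859/567 ≈ 3.2787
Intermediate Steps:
u = 20668 (u = 7 - 1*(-20661) = 7 + 20661 = 20668)
(u - 1*24386)/(60*(-17) - 114) = (20668 - 1*24386)/(60*(-17) - 114) = (20668 - 24386)/(-1020 - 114) = -3718/(-1134) = -3718*(-1/1134) = 1859/567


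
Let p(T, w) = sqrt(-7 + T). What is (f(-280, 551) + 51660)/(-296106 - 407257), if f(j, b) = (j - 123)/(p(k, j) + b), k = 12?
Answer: -15683547307/213538193348 - 403*sqrt(5)/213538193348 ≈ -0.073446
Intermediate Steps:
f(j, b) = (-123 + j)/(b + sqrt(5)) (f(j, b) = (j - 123)/(sqrt(-7 + 12) + b) = (-123 + j)/(sqrt(5) + b) = (-123 + j)/(b + sqrt(5)))
(f(-280, 551) + 51660)/(-296106 - 407257) = ((-123 - 280)/(551 + sqrt(5)) + 51660)/(-296106 - 407257) = (-403/(551 + sqrt(5)) + 51660)/(-703363) = (-403/(551 + sqrt(5)) + 51660)*(-1/703363) = (51660 - 403/(551 + sqrt(5)))*(-1/703363) = -51660/703363 + 403/(703363*(551 + sqrt(5)))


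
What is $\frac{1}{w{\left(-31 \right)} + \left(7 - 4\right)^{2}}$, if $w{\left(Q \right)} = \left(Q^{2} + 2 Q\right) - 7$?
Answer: $\frac{1}{901} \approx 0.0011099$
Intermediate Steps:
$w{\left(Q \right)} = -7 + Q^{2} + 2 Q$
$\frac{1}{w{\left(-31 \right)} + \left(7 - 4\right)^{2}} = \frac{1}{\left(-7 + \left(-31\right)^{2} + 2 \left(-31\right)\right) + \left(7 - 4\right)^{2}} = \frac{1}{\left(-7 + 961 - 62\right) + 3^{2}} = \frac{1}{892 + 9} = \frac{1}{901}$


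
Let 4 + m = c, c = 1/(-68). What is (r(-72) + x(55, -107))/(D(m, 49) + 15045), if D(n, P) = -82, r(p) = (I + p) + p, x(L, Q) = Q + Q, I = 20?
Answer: -26/1151 ≈ -0.022589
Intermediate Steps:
c = -1/68 ≈ -0.014706
x(L, Q) = 2*Q
m = -273/68 (m = -4 - 1/68 = -273/68 ≈ -4.0147)
r(p) = 20 + 2*p (r(p) = (20 + p) + p = 20 + 2*p)
(r(-72) + x(55, -107))/(D(m, 49) + 15045) = ((20 + 2*(-72)) + 2*(-107))/(-82 + 15045) = ((20 - 144) - 214)/14963 = (-124 - 214)*(1/14963) = -338*1/14963 = -26/1151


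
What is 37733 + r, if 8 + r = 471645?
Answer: 509370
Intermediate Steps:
r = 471637 (r = -8 + 471645 = 471637)
37733 + r = 37733 + 471637 = 509370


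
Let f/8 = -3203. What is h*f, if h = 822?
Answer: -21062928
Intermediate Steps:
f = -25624 (f = 8*(-3203) = -25624)
h*f = 822*(-25624) = -21062928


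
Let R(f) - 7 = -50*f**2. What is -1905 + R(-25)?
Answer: -33148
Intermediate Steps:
R(f) = 7 - 50*f**2
-1905 + R(-25) = -1905 + (7 - 50*(-25)**2) = -1905 + (7 - 50*625) = -1905 + (7 - 31250) = -1905 - 31243 = -33148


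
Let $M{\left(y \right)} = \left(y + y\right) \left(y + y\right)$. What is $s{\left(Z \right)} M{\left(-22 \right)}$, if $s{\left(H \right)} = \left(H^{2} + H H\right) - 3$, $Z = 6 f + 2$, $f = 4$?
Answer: $2611664$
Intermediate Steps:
$M{\left(y \right)} = 4 y^{2}$ ($M{\left(y \right)} = 2 y 2 y = 4 y^{2}$)
$Z = 26$ ($Z = 6 \cdot 4 + 2 = 24 + 2 = 26$)
$s{\left(H \right)} = -3 + 2 H^{2}$ ($s{\left(H \right)} = \left(H^{2} + H^{2}\right) - 3 = 2 H^{2} - 3 = -3 + 2 H^{2}$)
$s{\left(Z \right)} M{\left(-22 \right)} = \left(-3 + 2 \cdot 26^{2}\right) 4 \left(-22\right)^{2} = \left(-3 + 2 \cdot 676\right) 4 \cdot 484 = \left(-3 + 1352\right) 1936 = 1349 \cdot 1936 = 2611664$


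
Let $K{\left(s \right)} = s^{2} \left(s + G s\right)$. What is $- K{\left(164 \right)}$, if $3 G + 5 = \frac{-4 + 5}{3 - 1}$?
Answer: $2205472$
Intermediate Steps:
$G = - \frac{3}{2}$ ($G = - \frac{5}{3} + \frac{\left(-4 + 5\right) \frac{1}{3 - 1}}{3} = - \frac{5}{3} + \frac{1 \cdot \frac{1}{2}}{3} = - \frac{5}{3} + \frac{1}{3} \cdot \frac{1}{2} = - \frac{5}{3} + \frac{1}{6} = - \frac{3}{2} \approx -1.5$)
$K{\left(s \right)} = - \frac{s^{3}}{2}$ ($K{\left(s \right)} = s^{2} \left(s - \frac{3 s}{2}\right) = s^{2} \left(- \frac{s}{2}\right) = - \frac{s^{3}}{2}$)
$- K{\left(164 \right)} = - \frac{\left(-1\right) 164^{3}}{2} = - \frac{\left(-1\right) 4410944}{2} = \left(-1\right) \left(-2205472\right) = 2205472$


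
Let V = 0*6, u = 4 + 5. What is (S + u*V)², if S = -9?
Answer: 81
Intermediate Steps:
u = 9
V = 0
(S + u*V)² = (-9 + 9*0)² = (-9 + 0)² = (-9)² = 81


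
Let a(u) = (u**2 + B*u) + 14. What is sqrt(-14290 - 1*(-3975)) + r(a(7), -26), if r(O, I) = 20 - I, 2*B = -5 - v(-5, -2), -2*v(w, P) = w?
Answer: 46 + I*sqrt(10315) ≈ 46.0 + 101.56*I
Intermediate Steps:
v(w, P) = -w/2
B = -15/4 (B = (-5 - (-1)*(-5)/2)/2 = (-5 - 1*5/2)/2 = (-5 - 5/2)/2 = (1/2)*(-15/2) = -15/4 ≈ -3.7500)
a(u) = 14 + u**2 - 15*u/4 (a(u) = (u**2 - 15*u/4) + 14 = 14 + u**2 - 15*u/4)
sqrt(-14290 - 1*(-3975)) + r(a(7), -26) = sqrt(-14290 - 1*(-3975)) + (20 - 1*(-26)) = sqrt(-14290 + 3975) + (20 + 26) = sqrt(-10315) + 46 = I*sqrt(10315) + 46 = 46 + I*sqrt(10315)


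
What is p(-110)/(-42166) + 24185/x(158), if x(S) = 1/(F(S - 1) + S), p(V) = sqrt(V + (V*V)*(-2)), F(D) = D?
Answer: 7618275 - I*sqrt(24310)/42166 ≈ 7.6183e+6 - 0.0036977*I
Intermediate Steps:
p(V) = sqrt(V - 2*V**2) (p(V) = sqrt(V + V**2*(-2)) = sqrt(V - 2*V**2))
x(S) = 1/(-1 + 2*S) (x(S) = 1/((S - 1) + S) = 1/((-1 + S) + S) = 1/(-1 + 2*S))
p(-110)/(-42166) + 24185/x(158) = sqrt(-110*(1 - 2*(-110)))/(-42166) + 24185/(1/(-1 + 2*158)) = sqrt(-110*(1 + 220))*(-1/42166) + 24185/(1/(-1 + 316)) = sqrt(-110*221)*(-1/42166) + 24185/(1/315) = sqrt(-24310)*(-1/42166) + 24185/(1/315) = (I*sqrt(24310))*(-1/42166) + 24185*315 = -I*sqrt(24310)/42166 + 7618275 = 7618275 - I*sqrt(24310)/42166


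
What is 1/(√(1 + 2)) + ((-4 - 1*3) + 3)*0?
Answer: √3/3 ≈ 0.57735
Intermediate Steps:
1/(√(1 + 2)) + ((-4 - 1*3) + 3)*0 = 1/(√3) + ((-4 - 3) + 3)*0 = √3/3 + (-7 + 3)*0 = √3/3 - 4*0 = √3/3 + 0 = √3/3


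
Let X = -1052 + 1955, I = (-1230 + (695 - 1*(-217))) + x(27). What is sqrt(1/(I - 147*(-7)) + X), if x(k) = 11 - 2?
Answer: 19*sqrt(9005)/60 ≈ 30.050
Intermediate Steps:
x(k) = 9
I = -309 (I = (-1230 + (695 - 1*(-217))) + 9 = (-1230 + (695 + 217)) + 9 = (-1230 + 912) + 9 = -318 + 9 = -309)
X = 903
sqrt(1/(I - 147*(-7)) + X) = sqrt(1/(-309 - 147*(-7)) + 903) = sqrt(1/(-309 + 1029) + 903) = sqrt(1/720 + 903) = sqrt(650161/720) = 19*sqrt(9005)/60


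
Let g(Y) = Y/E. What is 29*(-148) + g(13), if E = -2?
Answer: -8597/2 ≈ -4298.5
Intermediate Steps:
g(Y) = -Y/2 (g(Y) = Y/(-2) = Y*(-½) = -Y/2)
29*(-148) + g(13) = 29*(-148) - ½*13 = -4292 - 13/2 = -8597/2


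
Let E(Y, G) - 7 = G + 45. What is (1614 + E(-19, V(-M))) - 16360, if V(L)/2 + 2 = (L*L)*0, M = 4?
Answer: -14698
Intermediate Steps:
V(L) = -4 (V(L) = -4 + 2*((L*L)*0) = -4 + 2*(L²*0) = -4 + 2*0 = -4 + 0 = -4)
E(Y, G) = 52 + G (E(Y, G) = 7 + (G + 45) = 7 + (45 + G) = 52 + G)
(1614 + E(-19, V(-M))) - 16360 = (1614 + (52 - 4)) - 16360 = (1614 + 48) - 16360 = 1662 - 16360 = -14698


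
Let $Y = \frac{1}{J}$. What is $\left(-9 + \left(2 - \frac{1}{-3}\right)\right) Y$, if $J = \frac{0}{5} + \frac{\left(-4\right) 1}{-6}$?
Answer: $-10$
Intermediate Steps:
$J = \frac{2}{3}$ ($J = 0 \cdot \frac{1}{5} - - \frac{2}{3} = 0 + \frac{2}{3} = \frac{2}{3} \approx 0.66667$)
$Y = \frac{3}{2}$ ($Y = \frac{1}{\frac{2}{3}} = \frac{3}{2} \approx 1.5$)
$\left(-9 + \left(2 - \frac{1}{-3}\right)\right) Y = \left(-9 + \left(2 - \frac{1}{-3}\right)\right) \frac{3}{2} = \left(-9 + \left(2 - - \frac{1}{3}\right)\right) \frac{3}{2} = \left(-9 + \left(2 + \frac{1}{3}\right)\right) \frac{3}{2} = \left(-9 + \frac{7}{3}\right) \frac{3}{2} = \left(- \frac{20}{3}\right) \frac{3}{2} = -10$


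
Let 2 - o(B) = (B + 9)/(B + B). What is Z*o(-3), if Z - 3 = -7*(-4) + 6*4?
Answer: 165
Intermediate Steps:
Z = 55 (Z = 3 + (-7*(-4) + 6*4) = 3 + (28 + 24) = 3 + 52 = 55)
o(B) = 2 - (9 + B)/(2*B) (o(B) = 2 - (B + 9)/(B + B) = 2 - (9 + B)/(2*B))
Z*o(-3) = 55*((3/2)*(-3 - 3)/(-3)) = 55*((3/2)*(-⅓)*(-6)) = 55*3 = 165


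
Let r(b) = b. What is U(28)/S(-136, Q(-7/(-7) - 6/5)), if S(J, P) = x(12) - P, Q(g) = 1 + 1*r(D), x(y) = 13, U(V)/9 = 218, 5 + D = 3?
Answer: 981/7 ≈ 140.14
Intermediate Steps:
D = -2 (D = -5 + 3 = -2)
U(V) = 1962 (U(V) = 9*218 = 1962)
Q(g) = -1 (Q(g) = 1 + 1*(-2) = 1 - 2 = -1)
S(J, P) = 13 - P
U(28)/S(-136, Q(-7/(-7) - 6/5)) = 1962/(13 - 1*(-1)) = 1962/(13 + 1) = 1962/14 = 1962*(1/14) = 981/7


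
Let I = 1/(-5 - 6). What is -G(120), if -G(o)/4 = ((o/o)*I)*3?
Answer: -12/11 ≈ -1.0909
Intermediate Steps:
I = -1/11 (I = 1/(-11) = -1/11 ≈ -0.090909)
G(o) = 12/11 (G(o) = -4*(o/o)*(-1/11)*3 = -4*1*(-1/11)*3 = -(-4)*3/11 = -4*(-3/11) = 12/11)
-G(120) = -1*12/11 = -12/11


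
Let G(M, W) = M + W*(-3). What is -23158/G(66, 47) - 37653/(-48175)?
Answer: 1789537/5781 ≈ 309.55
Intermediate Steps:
G(M, W) = M - 3*W
-23158/G(66, 47) - 37653/(-48175) = -23158/(66 - 3*47) - 37653/(-48175) = -23158/(66 - 141) - 37653*(-1/48175) = -23158/(-75) + 37653/48175 = -23158*(-1/75) + 37653/48175 = 23158/75 + 37653/48175 = 1789537/5781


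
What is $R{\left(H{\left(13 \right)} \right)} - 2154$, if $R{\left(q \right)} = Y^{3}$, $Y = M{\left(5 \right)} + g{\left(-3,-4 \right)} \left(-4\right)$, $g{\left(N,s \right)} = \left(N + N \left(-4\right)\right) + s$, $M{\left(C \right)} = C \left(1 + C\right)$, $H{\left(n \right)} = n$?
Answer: $-1154$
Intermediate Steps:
$g{\left(N,s \right)} = s - 3 N$ ($g{\left(N,s \right)} = \left(N - 4 N\right) + s = - 3 N + s = s - 3 N$)
$Y = 10$ ($Y = 5 \left(1 + 5\right) + \left(-4 - -9\right) \left(-4\right) = 5 \cdot 6 + \left(-4 + 9\right) \left(-4\right) = 30 + 5 \left(-4\right) = 30 - 20 = 10$)
$R{\left(q \right)} = 1000$ ($R{\left(q \right)} = 10^{3} = 1000$)
$R{\left(H{\left(13 \right)} \right)} - 2154 = 1000 - 2154 = -1154$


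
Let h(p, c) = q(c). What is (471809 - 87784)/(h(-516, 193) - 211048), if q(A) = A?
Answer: -76805/42171 ≈ -1.8213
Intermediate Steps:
h(p, c) = c
(471809 - 87784)/(h(-516, 193) - 211048) = (471809 - 87784)/(193 - 211048) = 384025/(-210855) = 384025*(-1/210855) = -76805/42171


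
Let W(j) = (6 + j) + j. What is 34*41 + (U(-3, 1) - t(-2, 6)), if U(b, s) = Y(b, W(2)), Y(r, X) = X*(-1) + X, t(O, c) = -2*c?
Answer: 1406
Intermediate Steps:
W(j) = 6 + 2*j
Y(r, X) = 0 (Y(r, X) = -X + X = 0)
U(b, s) = 0
34*41 + (U(-3, 1) - t(-2, 6)) = 34*41 + (0 - (-2)*6) = 1394 + (0 - 1*(-12)) = 1394 + (0 + 12) = 1394 + 12 = 1406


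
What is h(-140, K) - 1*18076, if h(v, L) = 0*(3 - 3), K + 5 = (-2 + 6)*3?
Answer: -18076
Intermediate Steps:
K = 7 (K = -5 + (-2 + 6)*3 = -5 + 4*3 = -5 + 12 = 7)
h(v, L) = 0 (h(v, L) = 0*0 = 0)
h(-140, K) - 1*18076 = 0 - 1*18076 = 0 - 18076 = -18076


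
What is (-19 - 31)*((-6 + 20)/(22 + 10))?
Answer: -175/8 ≈ -21.875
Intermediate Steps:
(-19 - 31)*((-6 + 20)/(22 + 10)) = -700/32 = -50*7/16 = -175/8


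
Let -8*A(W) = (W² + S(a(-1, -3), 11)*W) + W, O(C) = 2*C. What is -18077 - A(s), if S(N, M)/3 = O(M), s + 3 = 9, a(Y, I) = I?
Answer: -72089/4 ≈ -18022.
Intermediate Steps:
s = 6 (s = -3 + 9 = 6)
S(N, M) = 6*M (S(N, M) = 3*(2*M) = 6*M)
A(W) = -67*W/8 - W²/8 (A(W) = -((W² + (6*11)*W) + W)/8 = -((W² + 66*W) + W)/8 = -(W² + 67*W)/8 = -67*W/8 - W²/8)
-18077 - A(s) = -18077 - (-1)*6*(67 + 6)/8 = -18077 - (-1)*6*73/8 = -18077 - 1*(-219/4) = -18077 + 219/4 = -72089/4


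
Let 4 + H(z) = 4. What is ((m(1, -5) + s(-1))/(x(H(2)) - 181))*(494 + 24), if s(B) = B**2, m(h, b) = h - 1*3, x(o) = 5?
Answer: 259/88 ≈ 2.9432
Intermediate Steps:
H(z) = 0 (H(z) = -4 + 4 = 0)
m(h, b) = -3 + h (m(h, b) = h - 3 = -3 + h)
((m(1, -5) + s(-1))/(x(H(2)) - 181))*(494 + 24) = (((-3 + 1) + (-1)**2)/(5 - 181))*(494 + 24) = ((-2 + 1)/(-176))*518 = -1*(-1/176)*518 = (1/176)*518 = 259/88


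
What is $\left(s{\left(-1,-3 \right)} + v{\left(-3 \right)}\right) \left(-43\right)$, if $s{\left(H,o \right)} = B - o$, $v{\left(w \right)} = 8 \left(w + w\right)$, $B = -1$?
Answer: $1978$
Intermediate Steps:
$v{\left(w \right)} = 16 w$ ($v{\left(w \right)} = 8 \cdot 2 w = 16 w$)
$s{\left(H,o \right)} = -1 - o$
$\left(s{\left(-1,-3 \right)} + v{\left(-3 \right)}\right) \left(-43\right) = \left(\left(-1 - -3\right) + 16 \left(-3\right)\right) \left(-43\right) = \left(\left(-1 + 3\right) - 48\right) \left(-43\right) = \left(2 - 48\right) \left(-43\right) = \left(-46\right) \left(-43\right) = 1978$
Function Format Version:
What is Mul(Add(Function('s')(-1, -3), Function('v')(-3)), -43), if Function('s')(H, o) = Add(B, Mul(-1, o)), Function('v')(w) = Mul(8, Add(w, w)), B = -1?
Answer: 1978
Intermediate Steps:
Function('v')(w) = Mul(16, w) (Function('v')(w) = Mul(8, Mul(2, w)) = Mul(16, w))
Function('s')(H, o) = Add(-1, Mul(-1, o))
Mul(Add(Function('s')(-1, -3), Function('v')(-3)), -43) = Mul(Add(Add(-1, Mul(-1, -3)), Mul(16, -3)), -43) = Mul(Add(Add(-1, 3), -48), -43) = Mul(Add(2, -48), -43) = Mul(-46, -43) = 1978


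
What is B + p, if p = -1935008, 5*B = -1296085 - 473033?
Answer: -11444158/5 ≈ -2.2888e+6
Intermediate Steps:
B = -1769118/5 (B = (-1296085 - 473033)/5 = (1/5)*(-1769118) = -1769118/5 ≈ -3.5382e+5)
B + p = -1769118/5 - 1935008 = -11444158/5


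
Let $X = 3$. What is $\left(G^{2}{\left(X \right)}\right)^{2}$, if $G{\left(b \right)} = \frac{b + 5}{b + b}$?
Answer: $\frac{256}{81} \approx 3.1605$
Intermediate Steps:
$G{\left(b \right)} = \frac{5 + b}{2 b}$
$\left(G^{2}{\left(X \right)}\right)^{2} = \left(\left(\frac{5 + 3}{2 \cdot 3}\right)^{2}\right)^{2} = \left(\left(\frac{1}{2} \cdot \frac{1}{3} \cdot 8\right)^{2}\right)^{2} = \left(\left(\frac{4}{3}\right)^{2}\right)^{2} = \left(\frac{16}{9}\right)^{2} = \frac{256}{81}$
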